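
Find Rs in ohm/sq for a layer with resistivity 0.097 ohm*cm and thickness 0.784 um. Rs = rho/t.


Step 1: Convert thickness to cm: t = 0.784 um = 7.8400e-05 cm
Step 2: Rs = rho / t = 0.097 / 7.8400e-05
Step 3: Rs = 1237.2 ohm/sq

1237.2


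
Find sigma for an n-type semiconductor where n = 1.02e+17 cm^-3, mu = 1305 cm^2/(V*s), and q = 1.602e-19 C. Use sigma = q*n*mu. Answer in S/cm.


Step 1: sigma = q * n * mu
Step 2: sigma = 1.602e-19 * 1.02e+17 * 1305
Step 3: sigma = 2.132e+01 S/cm

2.132e+01


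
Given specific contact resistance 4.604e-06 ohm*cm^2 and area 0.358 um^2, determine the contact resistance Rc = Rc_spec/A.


Step 1: Convert area to cm^2: 0.358 um^2 = 3.5800e-09 cm^2
Step 2: Rc = Rc_spec / A = 4.604e-06 / 3.5800e-09
Step 3: Rc = 1.29e+03 ohms

1.29e+03


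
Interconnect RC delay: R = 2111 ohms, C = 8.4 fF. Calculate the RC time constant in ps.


Step 1: tau = R * C
Step 2: tau = 2111 * 8.4 fF = 2111 * 8.4e-15 F
Step 3: tau = 1.77324e-11 s = 17.7324 ps

17.7324


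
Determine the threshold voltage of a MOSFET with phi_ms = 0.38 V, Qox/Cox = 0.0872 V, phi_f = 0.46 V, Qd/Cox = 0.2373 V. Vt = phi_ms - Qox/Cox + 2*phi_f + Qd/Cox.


Step 1: Vt = phi_ms - Qox/Cox + 2*phi_f + Qd/Cox
Step 2: Vt = 0.38 - 0.0872 + 2*0.46 + 0.2373
Step 3: Vt = 0.38 - 0.0872 + 0.92 + 0.2373
Step 4: Vt = 1.4501 V

1.4501


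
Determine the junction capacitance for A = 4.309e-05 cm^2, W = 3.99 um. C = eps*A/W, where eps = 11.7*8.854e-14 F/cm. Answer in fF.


Step 1: eps_Si = 11.7 * 8.854e-14 = 1.035918e-12 F/cm
Step 2: W in cm = 3.99 * 1e-4 = 3.99e-04 cm
Step 3: C = 1.035918e-12 * 4.309e-05 / 3.99e-04 = 1.118740e-13 F
Step 4: C = 111.87 fF

111.87


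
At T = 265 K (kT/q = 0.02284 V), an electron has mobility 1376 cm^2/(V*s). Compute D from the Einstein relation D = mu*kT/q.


Step 1: D = mu * (kT/q)
Step 2: D = 1376 * 0.02284
Step 3: D = 31.43 cm^2/s

31.43


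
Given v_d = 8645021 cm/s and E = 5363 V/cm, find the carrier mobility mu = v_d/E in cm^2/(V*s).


Step 1: mu = v_d / E
Step 2: mu = 8645021 / 5363
Step 3: mu = 1611.97 cm^2/(V*s)

1611.97


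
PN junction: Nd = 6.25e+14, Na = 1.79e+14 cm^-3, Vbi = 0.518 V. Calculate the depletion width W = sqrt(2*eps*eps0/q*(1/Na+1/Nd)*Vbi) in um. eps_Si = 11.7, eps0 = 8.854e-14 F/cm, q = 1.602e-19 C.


Step 1: 1/Na + 1/Nd = 1/1.79e+14 + 1/6.25e+14 = 7.18659e-15
Step 2: 2*eps*eps0/q = 2*11.7*8.854e-14/1.602e-19 = 1.293281e+07
Step 3: W^2 = 1.293281e+07 * 7.18659e-15 * 0.518 = 4.81444e-08
Step 4: W = sqrt(4.81444e-08) = 2.194e-04 cm = 2.194 um

2.194


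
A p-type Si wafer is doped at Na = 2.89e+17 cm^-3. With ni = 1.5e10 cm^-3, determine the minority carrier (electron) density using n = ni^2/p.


Step 1: Majority hole concentration p ≈ Na = 2.89e+17 cm^-3
Step 2: n = ni^2 / Na = (1.5e10)^2 / 2.89e+17
Step 3: n = 7.79e+02 cm^-3

7.79e+02


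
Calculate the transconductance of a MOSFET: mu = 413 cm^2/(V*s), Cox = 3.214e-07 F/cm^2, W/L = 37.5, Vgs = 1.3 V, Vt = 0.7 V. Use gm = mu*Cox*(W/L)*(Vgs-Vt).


Step 1: Vov = Vgs - Vt = 1.3 - 0.7 = 0.6 V
Step 2: gm = mu * Cox * (W/L) * Vov
Step 3: gm = 413 * 3.214e-07 * 37.5 * 0.6 = 2.99e-03 S

2.99e-03


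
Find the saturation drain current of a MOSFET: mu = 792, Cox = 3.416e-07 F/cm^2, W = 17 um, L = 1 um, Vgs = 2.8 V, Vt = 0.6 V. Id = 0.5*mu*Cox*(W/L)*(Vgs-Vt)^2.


Step 1: Overdrive voltage Vov = Vgs - Vt = 2.8 - 0.6 = 2.2 V
Step 2: W/L = 17/1 = 17
Step 3: Id = 0.5 * 792 * 3.416e-07 * 17 * 2.2^2
Step 4: Id = 1.11e-02 A

1.11e-02


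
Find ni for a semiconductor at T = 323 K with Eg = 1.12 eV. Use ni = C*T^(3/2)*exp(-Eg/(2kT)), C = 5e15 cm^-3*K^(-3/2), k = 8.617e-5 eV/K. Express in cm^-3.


Step 1: Compute kT = 8.617e-5 * 323 = 0.02783291 eV
Step 2: Exponent = -Eg/(2kT) = -1.12/(2*0.02783291) = -20.12007
Step 3: T^(3/2) = 323^1.5 = 5805.02
Step 4: ni = 5e15 * 5805.02 * exp(-20.12007) = 5.31e+10 cm^-3

5.31e+10


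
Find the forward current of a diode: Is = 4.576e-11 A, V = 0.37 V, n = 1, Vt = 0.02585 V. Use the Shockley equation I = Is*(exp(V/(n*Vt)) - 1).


Step 1: V/(n*Vt) = 0.37/(1*0.02585) = 14.3133
Step 2: exp(14.3133) = 1.6451e+06
Step 3: I = 4.576e-11 * (1.6451e+06 - 1) = 7.53e-05 A

7.53e-05


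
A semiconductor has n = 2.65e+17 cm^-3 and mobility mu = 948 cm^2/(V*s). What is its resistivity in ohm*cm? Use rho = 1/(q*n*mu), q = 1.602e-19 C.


Step 1: sigma = q * n * mu = 1.602e-19 * 2.65e+17 * 948 = 4.02454e+01 S/cm
Step 2: rho = 1 / sigma = 1 / 4.02454e+01 = 0.02485 ohm*cm

0.02485


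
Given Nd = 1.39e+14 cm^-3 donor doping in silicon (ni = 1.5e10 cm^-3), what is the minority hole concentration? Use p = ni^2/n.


Step 1: Since Nd >> ni, n ≈ Nd = 1.39e+14 cm^-3
Step 2: p = ni^2 / n = (1.5e10)^2 / 1.39e+14
Step 3: p = 2.25e20 / 1.39e+14 = 1.62e+06 cm^-3

1.62e+06


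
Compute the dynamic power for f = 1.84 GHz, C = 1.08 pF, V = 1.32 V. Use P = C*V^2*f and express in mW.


Step 1: V^2 = 1.32^2 = 1.7424 V^2
Step 2: P = C*V^2*f = 1.08e-12 F * 1.7424 * 1.84e9 Hz
Step 3: P = 3.46249728e-03 W
Step 4: P = 3.462 mW

3.462


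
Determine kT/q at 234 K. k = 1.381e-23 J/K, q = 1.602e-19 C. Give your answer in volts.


Step 1: kT = 1.381e-23 * 234 = 3.23154e-21 J
Step 2: Vt = kT/q = 3.23154e-21 / 1.602e-19
Step 3: Vt = 0.02017 V

0.02017


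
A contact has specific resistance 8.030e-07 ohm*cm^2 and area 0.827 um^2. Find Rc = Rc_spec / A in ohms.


Step 1: Convert area to cm^2: 0.827 um^2 = 8.2700e-09 cm^2
Step 2: Rc = Rc_spec / A = 8.030e-07 / 8.2700e-09
Step 3: Rc = 9.71e+01 ohms

9.71e+01


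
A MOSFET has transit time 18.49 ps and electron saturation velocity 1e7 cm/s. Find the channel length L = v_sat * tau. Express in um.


Step 1: tau in seconds = 18.49 ps * 1e-12 = 1.8490e-11 s
Step 2: L = v_sat * tau = 1e7 * 1.8490e-11 = 1.8490e-04 cm
Step 3: L in um = 1.8490e-04 * 1e4 = 1.849 um

1.849


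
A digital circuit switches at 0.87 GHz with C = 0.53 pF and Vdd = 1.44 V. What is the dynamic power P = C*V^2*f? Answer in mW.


Step 1: V^2 = 1.44^2 = 2.0736 V^2
Step 2: P = C*V^2*f = 0.53e-12 F * 2.0736 * 0.87e9 Hz
Step 3: P = 9.5613696e-04 W
Step 4: P = 0.956 mW

0.956


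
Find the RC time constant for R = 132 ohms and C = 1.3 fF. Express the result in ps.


Step 1: tau = R * C
Step 2: tau = 132 * 1.3 fF = 132 * 1.3e-15 F
Step 3: tau = 1.716e-13 s = 0.1716 ps

0.1716


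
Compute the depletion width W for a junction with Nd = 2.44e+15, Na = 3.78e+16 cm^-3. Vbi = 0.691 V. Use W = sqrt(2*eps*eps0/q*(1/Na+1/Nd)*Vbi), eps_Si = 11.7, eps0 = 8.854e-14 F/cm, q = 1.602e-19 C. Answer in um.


Step 1: 1/Na + 1/Nd = 1/3.78e+16 + 1/2.44e+15 = 4.36291e-16
Step 2: 2*eps*eps0/q = 2*11.7*8.854e-14/1.602e-19 = 1.293281e+07
Step 3: W^2 = 1.293281e+07 * 4.36291e-16 * 0.691 = 3.89895e-09
Step 4: W = sqrt(3.89895e-09) = 6.244e-05 cm = 0.6244 um

0.6244


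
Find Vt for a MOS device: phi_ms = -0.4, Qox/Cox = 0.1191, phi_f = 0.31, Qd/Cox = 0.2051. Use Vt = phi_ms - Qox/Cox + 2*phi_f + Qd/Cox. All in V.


Step 1: Vt = phi_ms - Qox/Cox + 2*phi_f + Qd/Cox
Step 2: Vt = -0.4 - 0.1191 + 2*0.31 + 0.2051
Step 3: Vt = -0.4 - 0.1191 + 0.62 + 0.2051
Step 4: Vt = 0.306 V

0.306


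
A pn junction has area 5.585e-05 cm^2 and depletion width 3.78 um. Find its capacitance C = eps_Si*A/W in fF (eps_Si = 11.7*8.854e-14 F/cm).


Step 1: eps_Si = 11.7 * 8.854e-14 = 1.035918e-12 F/cm
Step 2: W in cm = 3.78 * 1e-4 = 3.78e-04 cm
Step 3: C = 1.035918e-12 * 5.585e-05 / 3.78e-04 = 1.530583e-13 F
Step 4: C = 153.06 fF

153.06


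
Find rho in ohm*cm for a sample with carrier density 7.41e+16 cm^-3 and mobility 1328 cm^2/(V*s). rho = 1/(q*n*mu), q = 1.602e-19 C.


Step 1: sigma = q * n * mu = 1.602e-19 * 7.41e+16 * 1328 = 1.57644e+01 S/cm
Step 2: rho = 1 / sigma = 1 / 1.57644e+01 = 0.06343 ohm*cm

0.06343


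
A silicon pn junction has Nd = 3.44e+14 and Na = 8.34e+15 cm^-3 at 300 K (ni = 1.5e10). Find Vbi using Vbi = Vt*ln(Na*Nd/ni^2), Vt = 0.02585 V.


Step 1: Compute Na*Nd/ni^2 = 8.34e+15 * 3.44e+14 / (1.5e10)^2 = 1.2751e+10
Step 2: ln(1.2751e+10) = 23.2689
Step 3: Vbi = 0.02585 * 23.2689 = 0.602 V

0.602


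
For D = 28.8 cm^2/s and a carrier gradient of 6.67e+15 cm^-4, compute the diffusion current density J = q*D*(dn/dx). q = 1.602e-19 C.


Step 1: J = q * D * (dn/dx)
Step 2: J = 1.602e-19 * 28.8 * 6.67e+15
Step 3: J = 3.08e-02 A/cm^2

3.08e-02


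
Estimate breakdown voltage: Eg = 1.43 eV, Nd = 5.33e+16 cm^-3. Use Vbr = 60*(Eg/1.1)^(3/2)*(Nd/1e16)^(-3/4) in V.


Step 1: Eg/1.1 = 1.43/1.1 = 1.300000
Step 2: (Eg/1.1)^1.5 = 1.300000^1.5 = 1.482228
Step 3: (Nd/1e16)^(-0.75) = (5.33)^(-0.75) = 0.285072
Step 4: Vbr = 60 * 1.482228 * 0.285072 = 25.4 V

25.4


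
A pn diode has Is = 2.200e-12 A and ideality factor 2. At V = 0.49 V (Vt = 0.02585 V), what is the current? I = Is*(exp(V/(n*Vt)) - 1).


Step 1: V/(n*Vt) = 0.49/(2*0.02585) = 9.4778
Step 2: exp(9.4778) = 1.3066e+04
Step 3: I = 2.200e-12 * (1.3066e+04 - 1) = 2.87e-08 A

2.87e-08


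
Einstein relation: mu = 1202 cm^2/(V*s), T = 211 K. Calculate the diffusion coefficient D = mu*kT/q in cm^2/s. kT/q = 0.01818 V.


Step 1: D = mu * (kT/q)
Step 2: D = 1202 * 0.01818
Step 3: D = 21.85 cm^2/s

21.85


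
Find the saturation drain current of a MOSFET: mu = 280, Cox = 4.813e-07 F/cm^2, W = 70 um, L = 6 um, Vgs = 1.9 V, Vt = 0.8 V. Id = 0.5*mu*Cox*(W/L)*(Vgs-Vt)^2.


Step 1: Overdrive voltage Vov = Vgs - Vt = 1.9 - 0.8 = 1.1 V
Step 2: W/L = 70/6 = 11.6667
Step 3: Id = 0.5 * 280 * 4.813e-07 * 11.6667 * 1.1^2
Step 4: Id = 9.51e-04 A

9.51e-04


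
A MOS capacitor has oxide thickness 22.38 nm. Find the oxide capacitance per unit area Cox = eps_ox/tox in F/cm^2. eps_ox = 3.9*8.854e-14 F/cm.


Step 1: eps_ox = 3.9 * 8.854e-14 = 3.45306e-13 F/cm
Step 2: tox in cm = 22.38 nm * 1e-7 = 2.2380e-06 cm
Step 3: Cox = 3.45306e-13 / 2.2380e-06 = 1.54e-07 F/cm^2

1.54e-07


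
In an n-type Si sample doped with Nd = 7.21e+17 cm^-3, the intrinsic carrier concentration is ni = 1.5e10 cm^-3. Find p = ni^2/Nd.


Step 1: Since Nd >> ni, n ≈ Nd = 7.21e+17 cm^-3
Step 2: p = ni^2 / n = (1.5e10)^2 / 7.21e+17
Step 3: p = 2.25e20 / 7.21e+17 = 3.12e+02 cm^-3

3.12e+02


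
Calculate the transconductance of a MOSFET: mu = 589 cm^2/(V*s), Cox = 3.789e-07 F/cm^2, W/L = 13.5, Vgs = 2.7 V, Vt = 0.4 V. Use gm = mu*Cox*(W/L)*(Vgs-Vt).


Step 1: Vov = Vgs - Vt = 2.7 - 0.4 = 2.3 V
Step 2: gm = mu * Cox * (W/L) * Vov
Step 3: gm = 589 * 3.789e-07 * 13.5 * 2.3 = 6.93e-03 S

6.93e-03


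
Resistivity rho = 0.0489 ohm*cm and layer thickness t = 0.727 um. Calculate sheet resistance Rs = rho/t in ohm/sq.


Step 1: Convert thickness to cm: t = 0.727 um = 7.2700e-05 cm
Step 2: Rs = rho / t = 0.0489 / 7.2700e-05
Step 3: Rs = 672.6 ohm/sq

672.6


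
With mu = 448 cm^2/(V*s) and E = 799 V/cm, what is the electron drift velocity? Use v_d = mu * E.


Step 1: v_d = mu * E
Step 2: v_d = 448 * 799 = 357952
Step 3: v_d = 3.58e+05 cm/s

3.58e+05


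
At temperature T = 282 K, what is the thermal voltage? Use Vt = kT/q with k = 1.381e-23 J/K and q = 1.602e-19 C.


Step 1: kT = 1.381e-23 * 282 = 3.89442e-21 J
Step 2: Vt = kT/q = 3.89442e-21 / 1.602e-19
Step 3: Vt = 0.02431 V

0.02431


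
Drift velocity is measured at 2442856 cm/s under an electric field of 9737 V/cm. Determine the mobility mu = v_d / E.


Step 1: mu = v_d / E
Step 2: mu = 2442856 / 9737
Step 3: mu = 250.88 cm^2/(V*s)

250.88


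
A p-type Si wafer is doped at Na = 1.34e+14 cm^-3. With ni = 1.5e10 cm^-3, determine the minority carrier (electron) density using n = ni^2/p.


Step 1: Majority hole concentration p ≈ Na = 1.34e+14 cm^-3
Step 2: n = ni^2 / Na = (1.5e10)^2 / 1.34e+14
Step 3: n = 1.68e+06 cm^-3

1.68e+06


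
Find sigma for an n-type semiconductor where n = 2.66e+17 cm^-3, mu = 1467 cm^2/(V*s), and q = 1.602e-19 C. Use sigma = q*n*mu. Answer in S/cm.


Step 1: sigma = q * n * mu
Step 2: sigma = 1.602e-19 * 2.66e+17 * 1467
Step 3: sigma = 6.251e+01 S/cm

6.251e+01


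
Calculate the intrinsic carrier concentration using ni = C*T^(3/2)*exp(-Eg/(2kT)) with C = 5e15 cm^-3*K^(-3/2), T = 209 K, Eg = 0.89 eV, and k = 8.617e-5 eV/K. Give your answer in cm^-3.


Step 1: Compute kT = 8.617e-5 * 209 = 0.01800953 eV
Step 2: Exponent = -Eg/(2kT) = -0.89/(2*0.01800953) = -24.70914
Step 3: T^(3/2) = 209^1.5 = 3021.48
Step 4: ni = 5e15 * 3021.48 * exp(-24.70914) = 2.81e+08 cm^-3

2.81e+08


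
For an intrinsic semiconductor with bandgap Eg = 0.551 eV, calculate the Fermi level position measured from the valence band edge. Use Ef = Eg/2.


Step 1: For an intrinsic semiconductor, the Fermi level sits at midgap.
Step 2: Ef = Eg / 2 = 0.551 / 2 = 0.2755 eV

0.2755


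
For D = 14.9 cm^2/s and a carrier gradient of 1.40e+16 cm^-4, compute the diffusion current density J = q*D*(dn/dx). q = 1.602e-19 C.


Step 1: J = q * D * (dn/dx)
Step 2: J = 1.602e-19 * 14.9 * 1.40e+16
Step 3: J = 3.34e-02 A/cm^2

3.34e-02


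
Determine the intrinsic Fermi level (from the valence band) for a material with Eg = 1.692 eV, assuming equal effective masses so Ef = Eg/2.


Step 1: For an intrinsic semiconductor, the Fermi level sits at midgap.
Step 2: Ef = Eg / 2 = 1.692 / 2 = 0.846 eV

0.846


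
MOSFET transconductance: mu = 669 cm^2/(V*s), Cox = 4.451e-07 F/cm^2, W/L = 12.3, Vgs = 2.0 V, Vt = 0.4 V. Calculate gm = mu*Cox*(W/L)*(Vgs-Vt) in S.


Step 1: Vov = Vgs - Vt = 2.0 - 0.4 = 1.6 V
Step 2: gm = mu * Cox * (W/L) * Vov
Step 3: gm = 669 * 4.451e-07 * 12.3 * 1.6 = 5.86e-03 S

5.86e-03


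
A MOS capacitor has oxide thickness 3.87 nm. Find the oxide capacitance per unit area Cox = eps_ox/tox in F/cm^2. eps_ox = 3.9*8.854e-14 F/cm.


Step 1: eps_ox = 3.9 * 8.854e-14 = 3.45306e-13 F/cm
Step 2: tox in cm = 3.87 nm * 1e-7 = 3.8700e-07 cm
Step 3: Cox = 3.45306e-13 / 3.8700e-07 = 8.92e-07 F/cm^2

8.92e-07


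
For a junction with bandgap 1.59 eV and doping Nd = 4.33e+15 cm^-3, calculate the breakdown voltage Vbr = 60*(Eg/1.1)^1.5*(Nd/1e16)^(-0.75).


Step 1: Eg/1.1 = 1.59/1.1 = 1.445455
Step 2: (Eg/1.1)^1.5 = 1.445455^1.5 = 1.737828
Step 3: (Nd/1e16)^(-0.75) = (0.433)^(-0.75) = 1.873415
Step 4: Vbr = 60 * 1.737828 * 1.873415 = 195.3 V

195.3


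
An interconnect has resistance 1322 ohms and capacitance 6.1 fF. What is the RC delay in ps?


Step 1: tau = R * C
Step 2: tau = 1322 * 6.1 fF = 1322 * 6.1e-15 F
Step 3: tau = 8.0642e-12 s = 8.0642 ps

8.0642


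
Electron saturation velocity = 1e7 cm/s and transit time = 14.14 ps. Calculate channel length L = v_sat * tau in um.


Step 1: tau in seconds = 14.14 ps * 1e-12 = 1.4140e-11 s
Step 2: L = v_sat * tau = 1e7 * 1.4140e-11 = 1.4140e-04 cm
Step 3: L in um = 1.4140e-04 * 1e4 = 1.414 um

1.414


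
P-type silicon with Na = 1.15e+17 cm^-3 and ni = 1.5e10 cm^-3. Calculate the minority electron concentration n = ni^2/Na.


Step 1: Majority hole concentration p ≈ Na = 1.15e+17 cm^-3
Step 2: n = ni^2 / Na = (1.5e10)^2 / 1.15e+17
Step 3: n = 1.96e+03 cm^-3

1.96e+03


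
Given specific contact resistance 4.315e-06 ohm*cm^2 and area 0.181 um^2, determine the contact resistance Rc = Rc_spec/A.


Step 1: Convert area to cm^2: 0.181 um^2 = 1.8100e-09 cm^2
Step 2: Rc = Rc_spec / A = 4.315e-06 / 1.8100e-09
Step 3: Rc = 2.38e+03 ohms

2.38e+03


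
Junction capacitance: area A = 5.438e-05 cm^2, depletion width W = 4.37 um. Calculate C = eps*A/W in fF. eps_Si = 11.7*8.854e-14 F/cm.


Step 1: eps_Si = 11.7 * 8.854e-14 = 1.035918e-12 F/cm
Step 2: W in cm = 4.37 * 1e-4 = 4.37e-04 cm
Step 3: C = 1.035918e-12 * 5.438e-05 / 4.37e-04 = 1.289090e-13 F
Step 4: C = 128.91 fF

128.91


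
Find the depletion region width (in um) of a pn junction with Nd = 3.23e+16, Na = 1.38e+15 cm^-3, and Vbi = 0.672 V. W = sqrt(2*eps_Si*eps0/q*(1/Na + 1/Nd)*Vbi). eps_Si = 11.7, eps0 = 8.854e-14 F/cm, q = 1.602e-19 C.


Step 1: 1/Na + 1/Nd = 1/1.38e+15 + 1/3.23e+16 = 7.55597e-16
Step 2: 2*eps*eps0/q = 2*11.7*8.854e-14/1.602e-19 = 1.293281e+07
Step 3: W^2 = 1.293281e+07 * 7.55597e-16 * 0.672 = 6.56678e-09
Step 4: W = sqrt(6.56678e-09) = 8.104e-05 cm = 0.8104 um

0.8104


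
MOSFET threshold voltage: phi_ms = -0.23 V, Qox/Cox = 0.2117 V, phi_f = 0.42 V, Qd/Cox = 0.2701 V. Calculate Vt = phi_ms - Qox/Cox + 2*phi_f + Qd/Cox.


Step 1: Vt = phi_ms - Qox/Cox + 2*phi_f + Qd/Cox
Step 2: Vt = -0.23 - 0.2117 + 2*0.42 + 0.2701
Step 3: Vt = -0.23 - 0.2117 + 0.84 + 0.2701
Step 4: Vt = 0.6684 V

0.6684


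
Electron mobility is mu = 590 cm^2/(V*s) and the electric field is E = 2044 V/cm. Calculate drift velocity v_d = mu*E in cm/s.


Step 1: v_d = mu * E
Step 2: v_d = 590 * 2044 = 1205960
Step 3: v_d = 1.21e+06 cm/s

1.21e+06


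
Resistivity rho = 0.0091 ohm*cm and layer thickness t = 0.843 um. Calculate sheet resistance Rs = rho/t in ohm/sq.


Step 1: Convert thickness to cm: t = 0.843 um = 8.4300e-05 cm
Step 2: Rs = rho / t = 0.0091 / 8.4300e-05
Step 3: Rs = 107.9 ohm/sq

107.9


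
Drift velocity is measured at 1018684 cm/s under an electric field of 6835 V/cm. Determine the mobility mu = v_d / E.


Step 1: mu = v_d / E
Step 2: mu = 1018684 / 6835
Step 3: mu = 149.04 cm^2/(V*s)

149.04


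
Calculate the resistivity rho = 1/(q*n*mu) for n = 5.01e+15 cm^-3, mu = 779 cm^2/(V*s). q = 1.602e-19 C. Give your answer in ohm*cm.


Step 1: sigma = q * n * mu = 1.602e-19 * 5.01e+15 * 779 = 6.25227e-01 S/cm
Step 2: rho = 1 / sigma = 1 / 6.25227e-01 = 1.599 ohm*cm

1.599


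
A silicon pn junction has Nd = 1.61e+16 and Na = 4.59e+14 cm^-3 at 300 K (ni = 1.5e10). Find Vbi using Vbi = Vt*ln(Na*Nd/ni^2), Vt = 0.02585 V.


Step 1: Compute Na*Nd/ni^2 = 4.59e+14 * 1.61e+16 / (1.5e10)^2 = 3.2844e+10
Step 2: ln(3.2844e+10) = 24.2150
Step 3: Vbi = 0.02585 * 24.2150 = 0.626 V

0.626


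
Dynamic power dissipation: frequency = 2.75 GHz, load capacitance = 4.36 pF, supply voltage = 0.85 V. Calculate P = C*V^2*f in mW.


Step 1: V^2 = 0.85^2 = 0.7225 V^2
Step 2: P = C*V^2*f = 4.36e-12 F * 0.7225 * 2.75e9 Hz
Step 3: P = 8.662775e-03 W
Step 4: P = 8.663 mW

8.663


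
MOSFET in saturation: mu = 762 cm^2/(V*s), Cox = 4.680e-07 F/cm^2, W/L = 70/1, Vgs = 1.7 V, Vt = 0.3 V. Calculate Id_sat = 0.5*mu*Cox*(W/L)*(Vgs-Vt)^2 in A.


Step 1: Overdrive voltage Vov = Vgs - Vt = 1.7 - 0.3 = 1.4 V
Step 2: W/L = 70/1 = 70
Step 3: Id = 0.5 * 762 * 4.680e-07 * 70 * 1.4^2
Step 4: Id = 2.45e-02 A

2.45e-02


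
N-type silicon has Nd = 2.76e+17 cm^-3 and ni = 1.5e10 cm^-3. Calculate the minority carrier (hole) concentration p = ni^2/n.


Step 1: Since Nd >> ni, n ≈ Nd = 2.76e+17 cm^-3
Step 2: p = ni^2 / n = (1.5e10)^2 / 2.76e+17
Step 3: p = 2.25e20 / 2.76e+17 = 8.15e+02 cm^-3

8.15e+02


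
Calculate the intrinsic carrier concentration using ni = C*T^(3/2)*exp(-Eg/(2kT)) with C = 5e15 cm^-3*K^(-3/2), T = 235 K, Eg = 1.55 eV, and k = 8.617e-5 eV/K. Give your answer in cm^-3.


Step 1: Compute kT = 8.617e-5 * 235 = 0.02024995 eV
Step 2: Exponent = -Eg/(2kT) = -1.55/(2*0.02024995) = -38.27170
Step 3: T^(3/2) = 235^1.5 = 3602.48
Step 4: ni = 5e15 * 3602.48 * exp(-38.27170) = 4.31e+02 cm^-3

4.31e+02


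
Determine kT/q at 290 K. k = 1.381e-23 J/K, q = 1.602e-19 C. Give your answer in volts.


Step 1: kT = 1.381e-23 * 290 = 4.0049e-21 J
Step 2: Vt = kT/q = 4.0049e-21 / 1.602e-19
Step 3: Vt = 0.025 V

0.025


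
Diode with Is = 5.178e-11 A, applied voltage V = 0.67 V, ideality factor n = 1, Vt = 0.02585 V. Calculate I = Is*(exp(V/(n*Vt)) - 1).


Step 1: V/(n*Vt) = 0.67/(1*0.02585) = 25.9188
Step 2: exp(25.9188) = 1.8046e+11
Step 3: I = 5.178e-11 * (1.8046e+11 - 1) = 9.34e+00 A

9.34e+00


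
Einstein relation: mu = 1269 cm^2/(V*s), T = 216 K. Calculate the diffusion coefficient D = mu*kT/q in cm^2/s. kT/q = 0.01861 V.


Step 1: D = mu * (kT/q)
Step 2: D = 1269 * 0.01861
Step 3: D = 23.62 cm^2/s

23.62


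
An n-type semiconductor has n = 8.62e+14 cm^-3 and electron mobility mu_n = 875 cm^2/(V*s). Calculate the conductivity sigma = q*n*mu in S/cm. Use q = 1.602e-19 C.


Step 1: sigma = q * n * mu
Step 2: sigma = 1.602e-19 * 8.62e+14 * 875
Step 3: sigma = 1.208e-01 S/cm

1.208e-01


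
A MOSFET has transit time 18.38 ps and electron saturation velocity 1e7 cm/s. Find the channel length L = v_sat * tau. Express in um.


Step 1: tau in seconds = 18.38 ps * 1e-12 = 1.8380e-11 s
Step 2: L = v_sat * tau = 1e7 * 1.8380e-11 = 1.8380e-04 cm
Step 3: L in um = 1.8380e-04 * 1e4 = 1.838 um

1.838


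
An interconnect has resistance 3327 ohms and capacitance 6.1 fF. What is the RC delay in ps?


Step 1: tau = R * C
Step 2: tau = 3327 * 6.1 fF = 3327 * 6.1e-15 F
Step 3: tau = 2.02947e-11 s = 20.2947 ps

20.2947


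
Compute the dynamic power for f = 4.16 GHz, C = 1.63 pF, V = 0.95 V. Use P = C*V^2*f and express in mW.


Step 1: V^2 = 0.95^2 = 0.9025 V^2
Step 2: P = C*V^2*f = 1.63e-12 F * 0.9025 * 4.16e9 Hz
Step 3: P = 6.119672e-03 W
Step 4: P = 6.12 mW

6.12


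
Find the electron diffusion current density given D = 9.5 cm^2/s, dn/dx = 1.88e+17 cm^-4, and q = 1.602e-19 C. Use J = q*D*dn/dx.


Step 1: J = q * D * (dn/dx)
Step 2: J = 1.602e-19 * 9.5 * 1.88e+17
Step 3: J = 2.86e-01 A/cm^2

2.86e-01


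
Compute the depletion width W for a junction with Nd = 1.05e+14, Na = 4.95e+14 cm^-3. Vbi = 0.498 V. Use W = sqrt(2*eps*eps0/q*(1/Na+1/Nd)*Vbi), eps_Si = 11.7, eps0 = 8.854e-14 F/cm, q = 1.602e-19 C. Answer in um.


Step 1: 1/Na + 1/Nd = 1/4.95e+14 + 1/1.05e+14 = 1.15440e-14
Step 2: 2*eps*eps0/q = 2*11.7*8.854e-14/1.602e-19 = 1.293281e+07
Step 3: W^2 = 1.293281e+07 * 1.15440e-14 * 0.498 = 7.43496e-08
Step 4: W = sqrt(7.43496e-08) = 2.727e-04 cm = 2.727 um

2.727


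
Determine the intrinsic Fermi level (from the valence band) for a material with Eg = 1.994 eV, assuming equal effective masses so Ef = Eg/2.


Step 1: For an intrinsic semiconductor, the Fermi level sits at midgap.
Step 2: Ef = Eg / 2 = 1.994 / 2 = 0.997 eV

0.997


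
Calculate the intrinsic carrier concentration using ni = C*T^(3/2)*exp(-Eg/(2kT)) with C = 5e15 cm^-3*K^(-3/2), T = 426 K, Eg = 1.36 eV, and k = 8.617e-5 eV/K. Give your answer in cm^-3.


Step 1: Compute kT = 8.617e-5 * 426 = 0.03670842 eV
Step 2: Exponent = -Eg/(2kT) = -1.36/(2*0.03670842) = -18.52436
Step 3: T^(3/2) = 426^1.5 = 8792.54
Step 4: ni = 5e15 * 8792.54 * exp(-18.52436) = 3.96e+11 cm^-3

3.96e+11


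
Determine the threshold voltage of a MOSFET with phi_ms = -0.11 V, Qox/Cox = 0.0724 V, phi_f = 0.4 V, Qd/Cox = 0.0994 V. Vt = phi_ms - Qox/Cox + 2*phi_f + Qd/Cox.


Step 1: Vt = phi_ms - Qox/Cox + 2*phi_f + Qd/Cox
Step 2: Vt = -0.11 - 0.0724 + 2*0.4 + 0.0994
Step 3: Vt = -0.11 - 0.0724 + 0.8 + 0.0994
Step 4: Vt = 0.717 V

0.717


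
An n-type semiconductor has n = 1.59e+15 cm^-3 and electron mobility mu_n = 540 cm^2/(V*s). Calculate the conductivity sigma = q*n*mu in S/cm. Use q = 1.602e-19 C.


Step 1: sigma = q * n * mu
Step 2: sigma = 1.602e-19 * 1.59e+15 * 540
Step 3: sigma = 1.375e-01 S/cm

1.375e-01


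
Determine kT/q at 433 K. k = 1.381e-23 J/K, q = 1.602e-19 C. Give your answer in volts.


Step 1: kT = 1.381e-23 * 433 = 5.97973e-21 J
Step 2: Vt = kT/q = 5.97973e-21 / 1.602e-19
Step 3: Vt = 0.03733 V

0.03733


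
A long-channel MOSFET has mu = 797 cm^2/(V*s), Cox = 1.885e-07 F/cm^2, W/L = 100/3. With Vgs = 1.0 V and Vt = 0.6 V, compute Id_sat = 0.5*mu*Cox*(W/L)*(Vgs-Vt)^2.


Step 1: Overdrive voltage Vov = Vgs - Vt = 1.0 - 0.6 = 0.4 V
Step 2: W/L = 100/3 = 33.3333
Step 3: Id = 0.5 * 797 * 1.885e-07 * 33.3333 * 0.4^2
Step 4: Id = 4.01e-04 A

4.01e-04


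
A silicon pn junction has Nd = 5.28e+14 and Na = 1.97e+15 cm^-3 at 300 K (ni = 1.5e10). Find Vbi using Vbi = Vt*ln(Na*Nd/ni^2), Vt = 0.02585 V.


Step 1: Compute Na*Nd/ni^2 = 1.97e+15 * 5.28e+14 / (1.5e10)^2 = 4.6229e+09
Step 2: ln(4.6229e+09) = 22.2543
Step 3: Vbi = 0.02585 * 22.2543 = 0.575 V

0.575


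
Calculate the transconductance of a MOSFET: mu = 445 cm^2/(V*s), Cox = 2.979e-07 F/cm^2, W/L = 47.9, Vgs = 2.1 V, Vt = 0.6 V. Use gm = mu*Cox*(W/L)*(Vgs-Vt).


Step 1: Vov = Vgs - Vt = 2.1 - 0.6 = 1.5 V
Step 2: gm = mu * Cox * (W/L) * Vov
Step 3: gm = 445 * 2.979e-07 * 47.9 * 1.5 = 9.52e-03 S

9.52e-03


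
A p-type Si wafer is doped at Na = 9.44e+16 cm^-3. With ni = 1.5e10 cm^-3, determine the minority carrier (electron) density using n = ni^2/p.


Step 1: Majority hole concentration p ≈ Na = 9.44e+16 cm^-3
Step 2: n = ni^2 / Na = (1.5e10)^2 / 9.44e+16
Step 3: n = 2.38e+03 cm^-3

2.38e+03


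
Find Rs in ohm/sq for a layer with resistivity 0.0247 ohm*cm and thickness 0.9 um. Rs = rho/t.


Step 1: Convert thickness to cm: t = 0.9 um = 9.0000e-05 cm
Step 2: Rs = rho / t = 0.0247 / 9.0000e-05
Step 3: Rs = 274.4 ohm/sq

274.4


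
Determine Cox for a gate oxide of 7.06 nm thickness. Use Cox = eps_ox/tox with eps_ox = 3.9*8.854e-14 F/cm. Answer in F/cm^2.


Step 1: eps_ox = 3.9 * 8.854e-14 = 3.45306e-13 F/cm
Step 2: tox in cm = 7.06 nm * 1e-7 = 7.0600e-07 cm
Step 3: Cox = 3.45306e-13 / 7.0600e-07 = 4.89e-07 F/cm^2

4.89e-07


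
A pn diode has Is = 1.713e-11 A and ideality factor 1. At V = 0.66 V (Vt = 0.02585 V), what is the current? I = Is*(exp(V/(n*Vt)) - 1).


Step 1: V/(n*Vt) = 0.66/(1*0.02585) = 25.5319
Step 2: exp(25.5319) = 1.2256e+11
Step 3: I = 1.713e-11 * (1.2256e+11 - 1) = 2.10e+00 A

2.10e+00


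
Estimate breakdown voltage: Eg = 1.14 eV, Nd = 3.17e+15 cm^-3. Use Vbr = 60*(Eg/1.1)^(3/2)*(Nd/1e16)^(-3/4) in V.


Step 1: Eg/1.1 = 1.14/1.1 = 1.036364
Step 2: (Eg/1.1)^1.5 = 1.036364^1.5 = 1.055039
Step 3: (Nd/1e16)^(-0.75) = (0.317)^(-0.75) = 2.367040
Step 4: Vbr = 60 * 1.055039 * 2.367040 = 149.8 V

149.8


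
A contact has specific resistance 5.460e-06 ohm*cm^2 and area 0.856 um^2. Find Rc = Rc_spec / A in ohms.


Step 1: Convert area to cm^2: 0.856 um^2 = 8.5600e-09 cm^2
Step 2: Rc = Rc_spec / A = 5.460e-06 / 8.5600e-09
Step 3: Rc = 6.38e+02 ohms

6.38e+02


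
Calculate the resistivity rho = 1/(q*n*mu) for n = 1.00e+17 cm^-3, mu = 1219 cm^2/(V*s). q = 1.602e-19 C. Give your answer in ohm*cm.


Step 1: sigma = q * n * mu = 1.602e-19 * 1.00e+17 * 1219 = 1.95284e+01 S/cm
Step 2: rho = 1 / sigma = 1 / 1.95284e+01 = 0.05121 ohm*cm

0.05121


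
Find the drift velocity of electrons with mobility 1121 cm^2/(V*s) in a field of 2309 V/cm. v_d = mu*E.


Step 1: v_d = mu * E
Step 2: v_d = 1121 * 2309 = 2588389
Step 3: v_d = 2.59e+06 cm/s

2.59e+06


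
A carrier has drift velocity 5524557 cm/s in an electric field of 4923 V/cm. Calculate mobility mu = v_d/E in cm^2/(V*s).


Step 1: mu = v_d / E
Step 2: mu = 5524557 / 4923
Step 3: mu = 1122.19 cm^2/(V*s)

1122.19


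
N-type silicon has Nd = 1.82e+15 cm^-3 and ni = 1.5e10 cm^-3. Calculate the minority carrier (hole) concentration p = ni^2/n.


Step 1: Since Nd >> ni, n ≈ Nd = 1.82e+15 cm^-3
Step 2: p = ni^2 / n = (1.5e10)^2 / 1.82e+15
Step 3: p = 2.25e20 / 1.82e+15 = 1.24e+05 cm^-3

1.24e+05


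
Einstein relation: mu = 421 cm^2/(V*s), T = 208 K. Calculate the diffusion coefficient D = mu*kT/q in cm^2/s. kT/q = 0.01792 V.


Step 1: D = mu * (kT/q)
Step 2: D = 421 * 0.01792
Step 3: D = 7.54 cm^2/s

7.54


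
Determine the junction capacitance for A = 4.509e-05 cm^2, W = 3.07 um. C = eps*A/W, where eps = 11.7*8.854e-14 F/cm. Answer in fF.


Step 1: eps_Si = 11.7 * 8.854e-14 = 1.035918e-12 F/cm
Step 2: W in cm = 3.07 * 1e-4 = 3.07e-04 cm
Step 3: C = 1.035918e-12 * 4.509e-05 / 3.07e-04 = 1.521483e-13 F
Step 4: C = 152.15 fF

152.15


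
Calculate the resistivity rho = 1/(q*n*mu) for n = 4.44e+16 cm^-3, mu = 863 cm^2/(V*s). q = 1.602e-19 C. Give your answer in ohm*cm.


Step 1: sigma = q * n * mu = 1.602e-19 * 4.44e+16 * 863 = 6.13842e+00 S/cm
Step 2: rho = 1 / sigma = 1 / 6.13842e+00 = 0.1629 ohm*cm

0.1629


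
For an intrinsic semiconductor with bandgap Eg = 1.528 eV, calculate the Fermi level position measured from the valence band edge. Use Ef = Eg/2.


Step 1: For an intrinsic semiconductor, the Fermi level sits at midgap.
Step 2: Ef = Eg / 2 = 1.528 / 2 = 0.764 eV

0.764


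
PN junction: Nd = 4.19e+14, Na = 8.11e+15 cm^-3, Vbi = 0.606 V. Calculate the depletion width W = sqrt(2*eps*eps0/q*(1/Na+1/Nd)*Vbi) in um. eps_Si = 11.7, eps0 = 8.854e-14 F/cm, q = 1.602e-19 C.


Step 1: 1/Na + 1/Nd = 1/8.11e+15 + 1/4.19e+14 = 2.50994e-15
Step 2: 2*eps*eps0/q = 2*11.7*8.854e-14/1.602e-19 = 1.293281e+07
Step 3: W^2 = 1.293281e+07 * 2.50994e-15 * 0.606 = 1.96711e-08
Step 4: W = sqrt(1.96711e-08) = 1.403e-04 cm = 1.403 um

1.403


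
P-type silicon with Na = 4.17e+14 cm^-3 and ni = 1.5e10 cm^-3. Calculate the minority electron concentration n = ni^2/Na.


Step 1: Majority hole concentration p ≈ Na = 4.17e+14 cm^-3
Step 2: n = ni^2 / Na = (1.5e10)^2 / 4.17e+14
Step 3: n = 5.40e+05 cm^-3

5.40e+05


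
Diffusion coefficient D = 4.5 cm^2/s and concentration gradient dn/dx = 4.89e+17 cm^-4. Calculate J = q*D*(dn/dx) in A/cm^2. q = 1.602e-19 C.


Step 1: J = q * D * (dn/dx)
Step 2: J = 1.602e-19 * 4.5 * 4.89e+17
Step 3: J = 3.53e-01 A/cm^2

3.53e-01


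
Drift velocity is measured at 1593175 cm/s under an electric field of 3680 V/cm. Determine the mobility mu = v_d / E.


Step 1: mu = v_d / E
Step 2: mu = 1593175 / 3680
Step 3: mu = 432.93 cm^2/(V*s)

432.93


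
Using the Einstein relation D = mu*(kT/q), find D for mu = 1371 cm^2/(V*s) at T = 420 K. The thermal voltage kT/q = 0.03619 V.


Step 1: D = mu * (kT/q)
Step 2: D = 1371 * 0.03619
Step 3: D = 49.62 cm^2/s

49.62


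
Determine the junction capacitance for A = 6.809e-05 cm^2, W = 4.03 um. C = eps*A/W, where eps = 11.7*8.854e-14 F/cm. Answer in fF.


Step 1: eps_Si = 11.7 * 8.854e-14 = 1.035918e-12 F/cm
Step 2: W in cm = 4.03 * 1e-4 = 4.03e-04 cm
Step 3: C = 1.035918e-12 * 6.809e-05 / 4.03e-04 = 1.750264e-13 F
Step 4: C = 175.03 fF

175.03


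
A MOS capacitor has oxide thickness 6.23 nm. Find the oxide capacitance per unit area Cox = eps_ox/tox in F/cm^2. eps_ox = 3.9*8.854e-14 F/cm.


Step 1: eps_ox = 3.9 * 8.854e-14 = 3.45306e-13 F/cm
Step 2: tox in cm = 6.23 nm * 1e-7 = 6.2300e-07 cm
Step 3: Cox = 3.45306e-13 / 6.2300e-07 = 5.54e-07 F/cm^2

5.54e-07


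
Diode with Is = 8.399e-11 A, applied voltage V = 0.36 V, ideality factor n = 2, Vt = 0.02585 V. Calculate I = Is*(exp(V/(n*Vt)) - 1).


Step 1: V/(n*Vt) = 0.36/(2*0.02585) = 6.9632
Step 2: exp(6.9632) = 1.0570e+03
Step 3: I = 8.399e-11 * (1.0570e+03 - 1) = 8.87e-08 A

8.87e-08


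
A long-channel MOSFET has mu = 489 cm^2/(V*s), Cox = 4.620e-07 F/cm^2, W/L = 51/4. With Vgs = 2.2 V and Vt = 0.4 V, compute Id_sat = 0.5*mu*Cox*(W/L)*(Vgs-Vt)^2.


Step 1: Overdrive voltage Vov = Vgs - Vt = 2.2 - 0.4 = 1.8 V
Step 2: W/L = 51/4 = 12.75
Step 3: Id = 0.5 * 489 * 4.620e-07 * 12.75 * 1.8^2
Step 4: Id = 4.67e-03 A

4.67e-03


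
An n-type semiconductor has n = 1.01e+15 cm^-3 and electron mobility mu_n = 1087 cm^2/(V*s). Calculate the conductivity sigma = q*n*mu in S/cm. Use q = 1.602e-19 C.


Step 1: sigma = q * n * mu
Step 2: sigma = 1.602e-19 * 1.01e+15 * 1087
Step 3: sigma = 1.759e-01 S/cm

1.759e-01


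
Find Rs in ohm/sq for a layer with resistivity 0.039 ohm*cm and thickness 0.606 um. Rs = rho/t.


Step 1: Convert thickness to cm: t = 0.606 um = 6.0600e-05 cm
Step 2: Rs = rho / t = 0.039 / 6.0600e-05
Step 3: Rs = 643.6 ohm/sq

643.6


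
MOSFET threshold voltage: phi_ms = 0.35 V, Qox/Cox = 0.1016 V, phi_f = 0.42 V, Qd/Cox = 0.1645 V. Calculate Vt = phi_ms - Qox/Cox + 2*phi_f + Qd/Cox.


Step 1: Vt = phi_ms - Qox/Cox + 2*phi_f + Qd/Cox
Step 2: Vt = 0.35 - 0.1016 + 2*0.42 + 0.1645
Step 3: Vt = 0.35 - 0.1016 + 0.84 + 0.1645
Step 4: Vt = 1.2529 V

1.2529


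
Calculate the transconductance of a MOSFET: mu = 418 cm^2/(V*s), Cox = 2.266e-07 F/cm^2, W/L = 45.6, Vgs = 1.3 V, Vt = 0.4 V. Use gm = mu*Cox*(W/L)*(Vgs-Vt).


Step 1: Vov = Vgs - Vt = 1.3 - 0.4 = 0.9 V
Step 2: gm = mu * Cox * (W/L) * Vov
Step 3: gm = 418 * 2.266e-07 * 45.6 * 0.9 = 3.89e-03 S

3.89e-03


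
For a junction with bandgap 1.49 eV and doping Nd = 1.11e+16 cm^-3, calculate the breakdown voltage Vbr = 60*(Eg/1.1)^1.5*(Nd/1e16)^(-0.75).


Step 1: Eg/1.1 = 1.49/1.1 = 1.354545
Step 2: (Eg/1.1)^1.5 = 1.354545^1.5 = 1.576486
Step 3: (Nd/1e16)^(-0.75) = (1.11)^(-0.75) = 0.924715
Step 4: Vbr = 60 * 1.576486 * 0.924715 = 87.5 V

87.5


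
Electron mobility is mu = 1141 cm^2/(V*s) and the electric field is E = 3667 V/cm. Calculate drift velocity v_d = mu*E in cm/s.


Step 1: v_d = mu * E
Step 2: v_d = 1141 * 3667 = 4184047
Step 3: v_d = 4.18e+06 cm/s

4.18e+06


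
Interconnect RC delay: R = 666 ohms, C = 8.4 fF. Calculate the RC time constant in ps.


Step 1: tau = R * C
Step 2: tau = 666 * 8.4 fF = 666 * 8.4e-15 F
Step 3: tau = 5.5944e-12 s = 5.5944 ps

5.5944


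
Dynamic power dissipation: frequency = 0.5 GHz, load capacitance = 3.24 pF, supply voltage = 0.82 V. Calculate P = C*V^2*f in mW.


Step 1: V^2 = 0.82^2 = 0.6724 V^2
Step 2: P = C*V^2*f = 3.24e-12 F * 0.6724 * 0.5e9 Hz
Step 3: P = 1.089288e-03 W
Step 4: P = 1.089 mW

1.089


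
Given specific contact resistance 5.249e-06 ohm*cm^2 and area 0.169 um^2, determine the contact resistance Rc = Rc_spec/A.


Step 1: Convert area to cm^2: 0.169 um^2 = 1.6900e-09 cm^2
Step 2: Rc = Rc_spec / A = 5.249e-06 / 1.6900e-09
Step 3: Rc = 3.11e+03 ohms

3.11e+03


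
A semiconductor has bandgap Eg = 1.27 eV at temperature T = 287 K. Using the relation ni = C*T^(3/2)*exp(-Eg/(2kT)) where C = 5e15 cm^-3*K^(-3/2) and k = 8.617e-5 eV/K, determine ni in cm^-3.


Step 1: Compute kT = 8.617e-5 * 287 = 0.02473079 eV
Step 2: Exponent = -Eg/(2kT) = -1.27/(2*0.02473079) = -25.67649
Step 3: T^(3/2) = 287^1.5 = 4862.09
Step 4: ni = 5e15 * 4862.09 * exp(-25.67649) = 1.72e+08 cm^-3

1.72e+08


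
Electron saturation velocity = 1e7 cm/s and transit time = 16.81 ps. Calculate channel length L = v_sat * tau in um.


Step 1: tau in seconds = 16.81 ps * 1e-12 = 1.6810e-11 s
Step 2: L = v_sat * tau = 1e7 * 1.6810e-11 = 1.6810e-04 cm
Step 3: L in um = 1.6810e-04 * 1e4 = 1.681 um

1.681


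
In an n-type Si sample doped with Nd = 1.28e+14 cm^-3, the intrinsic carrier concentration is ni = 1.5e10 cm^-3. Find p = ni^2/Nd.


Step 1: Since Nd >> ni, n ≈ Nd = 1.28e+14 cm^-3
Step 2: p = ni^2 / n = (1.5e10)^2 / 1.28e+14
Step 3: p = 2.25e20 / 1.28e+14 = 1.76e+06 cm^-3

1.76e+06


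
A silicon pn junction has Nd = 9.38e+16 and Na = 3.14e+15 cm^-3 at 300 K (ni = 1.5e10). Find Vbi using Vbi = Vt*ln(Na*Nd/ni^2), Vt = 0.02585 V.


Step 1: Compute Na*Nd/ni^2 = 3.14e+15 * 9.38e+16 / (1.5e10)^2 = 1.3090e+12
Step 2: ln(1.3090e+12) = 27.9003
Step 3: Vbi = 0.02585 * 27.9003 = 0.721 V

0.721


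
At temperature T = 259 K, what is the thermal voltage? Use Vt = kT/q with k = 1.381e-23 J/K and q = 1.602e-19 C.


Step 1: kT = 1.381e-23 * 259 = 3.57679e-21 J
Step 2: Vt = kT/q = 3.57679e-21 / 1.602e-19
Step 3: Vt = 0.02233 V

0.02233


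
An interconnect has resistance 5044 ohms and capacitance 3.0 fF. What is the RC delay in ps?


Step 1: tau = R * C
Step 2: tau = 5044 * 3.0 fF = 5044 * 3.0e-15 F
Step 3: tau = 1.5132e-11 s = 15.132 ps

15.132


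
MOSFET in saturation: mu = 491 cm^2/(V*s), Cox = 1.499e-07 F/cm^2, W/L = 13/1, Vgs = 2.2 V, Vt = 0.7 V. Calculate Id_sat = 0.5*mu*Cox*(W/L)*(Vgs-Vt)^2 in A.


Step 1: Overdrive voltage Vov = Vgs - Vt = 2.2 - 0.7 = 1.5 V
Step 2: W/L = 13/1 = 13
Step 3: Id = 0.5 * 491 * 1.499e-07 * 13 * 1.5^2
Step 4: Id = 1.08e-03 A

1.08e-03


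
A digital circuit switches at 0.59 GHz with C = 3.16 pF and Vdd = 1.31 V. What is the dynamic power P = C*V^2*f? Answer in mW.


Step 1: V^2 = 1.31^2 = 1.7161 V^2
Step 2: P = C*V^2*f = 3.16e-12 F * 1.7161 * 0.59e9 Hz
Step 3: P = 3.19949684e-03 W
Step 4: P = 3.199 mW

3.199


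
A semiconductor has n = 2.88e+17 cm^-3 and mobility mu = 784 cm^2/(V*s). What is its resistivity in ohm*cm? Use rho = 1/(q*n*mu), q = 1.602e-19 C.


Step 1: sigma = q * n * mu = 1.602e-19 * 2.88e+17 * 784 = 3.61719e+01 S/cm
Step 2: rho = 1 / sigma = 1 / 3.61719e+01 = 0.02765 ohm*cm

0.02765


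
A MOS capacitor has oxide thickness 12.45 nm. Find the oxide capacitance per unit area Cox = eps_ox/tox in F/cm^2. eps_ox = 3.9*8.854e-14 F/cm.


Step 1: eps_ox = 3.9 * 8.854e-14 = 3.45306e-13 F/cm
Step 2: tox in cm = 12.45 nm * 1e-7 = 1.2450e-06 cm
Step 3: Cox = 3.45306e-13 / 1.2450e-06 = 2.77e-07 F/cm^2

2.77e-07


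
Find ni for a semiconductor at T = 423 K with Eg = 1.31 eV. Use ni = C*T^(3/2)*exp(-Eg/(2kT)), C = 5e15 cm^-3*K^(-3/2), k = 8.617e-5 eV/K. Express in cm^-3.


Step 1: Compute kT = 8.617e-5 * 423 = 0.03644991 eV
Step 2: Exponent = -Eg/(2kT) = -1.31/(2*0.03644991) = -17.96987
Step 3: T^(3/2) = 423^1.5 = 8699.83
Step 4: ni = 5e15 * 8699.83 * exp(-17.96987) = 6.83e+11 cm^-3

6.83e+11


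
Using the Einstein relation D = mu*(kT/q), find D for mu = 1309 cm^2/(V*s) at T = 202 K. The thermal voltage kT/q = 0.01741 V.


Step 1: D = mu * (kT/q)
Step 2: D = 1309 * 0.01741
Step 3: D = 22.79 cm^2/s

22.79


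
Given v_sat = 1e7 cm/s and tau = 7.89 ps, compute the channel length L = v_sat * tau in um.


Step 1: tau in seconds = 7.89 ps * 1e-12 = 7.8900e-12 s
Step 2: L = v_sat * tau = 1e7 * 7.8900e-12 = 7.8900e-05 cm
Step 3: L in um = 7.8900e-05 * 1e4 = 0.789 um

0.789


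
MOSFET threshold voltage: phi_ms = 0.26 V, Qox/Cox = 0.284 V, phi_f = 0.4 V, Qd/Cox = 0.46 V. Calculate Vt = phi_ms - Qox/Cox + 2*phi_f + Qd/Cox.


Step 1: Vt = phi_ms - Qox/Cox + 2*phi_f + Qd/Cox
Step 2: Vt = 0.26 - 0.284 + 2*0.4 + 0.46
Step 3: Vt = 0.26 - 0.284 + 0.8 + 0.46
Step 4: Vt = 1.236 V

1.236


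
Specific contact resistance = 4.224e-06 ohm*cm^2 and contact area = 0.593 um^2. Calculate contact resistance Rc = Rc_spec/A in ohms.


Step 1: Convert area to cm^2: 0.593 um^2 = 5.9300e-09 cm^2
Step 2: Rc = Rc_spec / A = 4.224e-06 / 5.9300e-09
Step 3: Rc = 7.12e+02 ohms

7.12e+02


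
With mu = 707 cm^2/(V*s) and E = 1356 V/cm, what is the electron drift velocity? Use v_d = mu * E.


Step 1: v_d = mu * E
Step 2: v_d = 707 * 1356 = 958692
Step 3: v_d = 9.59e+05 cm/s

9.59e+05


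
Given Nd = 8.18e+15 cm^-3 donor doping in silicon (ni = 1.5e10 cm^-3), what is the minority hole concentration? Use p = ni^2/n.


Step 1: Since Nd >> ni, n ≈ Nd = 8.18e+15 cm^-3
Step 2: p = ni^2 / n = (1.5e10)^2 / 8.18e+15
Step 3: p = 2.25e20 / 8.18e+15 = 2.75e+04 cm^-3

2.75e+04


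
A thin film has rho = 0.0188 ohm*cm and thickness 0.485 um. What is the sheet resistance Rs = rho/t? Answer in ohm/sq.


Step 1: Convert thickness to cm: t = 0.485 um = 4.8500e-05 cm
Step 2: Rs = rho / t = 0.0188 / 4.8500e-05
Step 3: Rs = 387.6 ohm/sq

387.6


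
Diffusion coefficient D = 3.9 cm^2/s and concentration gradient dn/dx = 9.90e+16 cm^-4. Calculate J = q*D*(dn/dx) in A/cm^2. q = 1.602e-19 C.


Step 1: J = q * D * (dn/dx)
Step 2: J = 1.602e-19 * 3.9 * 9.90e+16
Step 3: J = 6.19e-02 A/cm^2

6.19e-02


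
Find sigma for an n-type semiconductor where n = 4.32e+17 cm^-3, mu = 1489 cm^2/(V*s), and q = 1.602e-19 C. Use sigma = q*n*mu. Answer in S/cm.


Step 1: sigma = q * n * mu
Step 2: sigma = 1.602e-19 * 4.32e+17 * 1489
Step 3: sigma = 1.030e+02 S/cm

1.030e+02


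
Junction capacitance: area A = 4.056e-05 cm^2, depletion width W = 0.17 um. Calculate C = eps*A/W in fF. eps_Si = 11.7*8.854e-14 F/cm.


Step 1: eps_Si = 11.7 * 8.854e-14 = 1.035918e-12 F/cm
Step 2: W in cm = 0.17 * 1e-4 = 1.70e-05 cm
Step 3: C = 1.035918e-12 * 4.056e-05 / 1.70e-05 = 2.471578e-12 F
Step 4: C = 2471.58 fF

2471.58


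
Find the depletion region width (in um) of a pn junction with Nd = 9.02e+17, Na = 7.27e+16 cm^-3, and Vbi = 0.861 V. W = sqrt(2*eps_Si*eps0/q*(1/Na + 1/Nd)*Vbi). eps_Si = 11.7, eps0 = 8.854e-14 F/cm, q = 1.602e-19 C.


Step 1: 1/Na + 1/Nd = 1/7.27e+16 + 1/9.02e+17 = 1.48638e-17
Step 2: 2*eps*eps0/q = 2*11.7*8.854e-14/1.602e-19 = 1.293281e+07
Step 3: W^2 = 1.293281e+07 * 1.48638e-17 * 0.861 = 1.65511e-10
Step 4: W = sqrt(1.65511e-10) = 1.287e-05 cm = 0.1287 um

0.1287
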